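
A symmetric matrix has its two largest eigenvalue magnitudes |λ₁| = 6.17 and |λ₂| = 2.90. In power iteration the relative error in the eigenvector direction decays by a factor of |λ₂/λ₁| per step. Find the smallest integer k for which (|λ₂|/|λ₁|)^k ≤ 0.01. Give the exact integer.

|λ₂/λ₁| = 2.90/6.17 = 0.47002
Need k ≥ ln(0.01) / ln(0.47002) = -4.6052 / -0.7550 ≈ 6.100
Smallest integer k satisfying the bound: 7

7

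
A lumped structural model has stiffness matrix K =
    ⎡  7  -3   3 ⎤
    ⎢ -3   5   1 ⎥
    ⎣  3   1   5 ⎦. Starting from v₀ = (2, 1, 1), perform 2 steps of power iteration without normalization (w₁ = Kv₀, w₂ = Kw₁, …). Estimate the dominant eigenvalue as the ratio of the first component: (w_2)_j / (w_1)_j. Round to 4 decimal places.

9.5714

w1 = Kv₀ = (7·2 + (-3)·1 + 3·1; (-3)·2 + 5·1 + 1·1; 3·2 + 1·1 + 5·1) = (14, 0, 12)
w2 = Kw1 = (7·14 + (-3)·0 + 3·12; (-3)·14 + 5·0 + 1·12; 3·14 + 1·0 + 5·12) = (134, -30, 102)
Ratio at component: 134 / 14 = 9.5714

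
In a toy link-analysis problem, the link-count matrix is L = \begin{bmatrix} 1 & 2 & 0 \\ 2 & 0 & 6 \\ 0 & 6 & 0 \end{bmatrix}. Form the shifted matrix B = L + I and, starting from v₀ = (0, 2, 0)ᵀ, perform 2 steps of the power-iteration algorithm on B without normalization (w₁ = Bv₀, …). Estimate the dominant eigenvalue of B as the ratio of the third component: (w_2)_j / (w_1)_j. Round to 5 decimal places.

μ ≈ 2.00000

B = L + I has rows (2, 2, 0); (2, 1, 6); (0, 6, 1)
w1 = Bv₀ = (4, 2, 12)
w2 = Bw1 = (12, 82, 24)
Ratio: 24/12 = 2.00000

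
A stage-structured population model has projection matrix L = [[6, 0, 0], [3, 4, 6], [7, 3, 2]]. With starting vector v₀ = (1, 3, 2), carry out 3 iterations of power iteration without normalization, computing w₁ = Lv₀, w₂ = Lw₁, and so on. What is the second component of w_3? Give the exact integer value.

w1 = Lv₀ = (6, 27, 20)
w2 = Lw1 = (36, 246, 163)
w3 = Lw2 = (216, 2070, 1316)
The requested component of w3 is 2070.

2070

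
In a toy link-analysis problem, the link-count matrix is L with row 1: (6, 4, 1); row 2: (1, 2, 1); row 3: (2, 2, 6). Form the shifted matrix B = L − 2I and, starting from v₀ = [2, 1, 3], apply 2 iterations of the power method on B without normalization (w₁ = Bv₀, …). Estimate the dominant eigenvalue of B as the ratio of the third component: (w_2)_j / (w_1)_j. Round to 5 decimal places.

6.22222

B = L − 2I has rows (4, 4, 1); (1, 0, 1); (2, 2, 4)
w1 = Bv₀ = (4·2 + 4·1 + 1·3; 1·2 + 0·1 + 1·3; 2·2 + 2·1 + 4·3) = (15, 5, 18)
w2 = Bw1 = (4·15 + 4·5 + 1·18; 1·15 + 0·5 + 1·18; 2·15 + 2·5 + 4·18) = (98, 33, 112)
Ratio: 112/18 = 6.22222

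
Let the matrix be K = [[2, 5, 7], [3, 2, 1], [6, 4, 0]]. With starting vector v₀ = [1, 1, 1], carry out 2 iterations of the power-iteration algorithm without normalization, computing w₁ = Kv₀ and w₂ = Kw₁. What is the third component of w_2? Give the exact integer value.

108

w1 = Kv₀ = (2·1 + 5·1 + 7·1; 3·1 + 2·1 + 1·1; 6·1 + 4·1 + 0·1) = (14, 6, 10)
w2 = Kw1 = (2·14 + 5·6 + 7·10; 3·14 + 2·6 + 1·10; 6·14 + 4·6 + 0·10) = (128, 64, 108)
The requested component of w2 is 108.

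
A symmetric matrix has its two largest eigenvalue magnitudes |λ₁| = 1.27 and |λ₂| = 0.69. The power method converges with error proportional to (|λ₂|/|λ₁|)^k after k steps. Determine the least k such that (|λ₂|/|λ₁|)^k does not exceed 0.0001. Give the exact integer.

16

|λ₂/λ₁| = 0.69/1.27 = 0.54331
Need k ≥ ln(0.0001) / ln(0.54331) = -9.2103 / -0.6101 ≈ 15.097
Smallest integer k satisfying the bound: 16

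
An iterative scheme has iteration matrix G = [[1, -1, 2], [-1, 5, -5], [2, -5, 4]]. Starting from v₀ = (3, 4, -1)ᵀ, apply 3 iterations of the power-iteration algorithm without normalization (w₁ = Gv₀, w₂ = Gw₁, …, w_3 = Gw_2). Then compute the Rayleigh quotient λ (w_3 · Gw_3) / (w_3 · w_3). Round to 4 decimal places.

λ ≈ 10.0101

w1 = Gv₀ = (1·3 + (-1)·4 + 2·(-1); (-1)·3 + 5·4 + (-5)·(-1); 2·3 + (-5)·4 + 4·(-1)) = (-3, 22, -18)
w2 = Gw1 = (1·(-3) + (-1)·22 + 2·(-18); (-1)·(-3) + 5·22 + (-5)·(-18); 2·(-3) + (-5)·22 + 4·(-18)) = (-61, 203, -188)
w3 = Gw2 = (-640, 2016, -1889)
Gw3 = (-6434, 20165, -18916)
w3·Gw3 = (-640)·(-6434) + 2016·20165 + (-1889)·(-18916) = 80502724; w3·w3 = (-640)·(-640) + 2016·2016 + (-1889)·(-1889) = 8042177
λ ≈ 80502724/8042177 = 10.0101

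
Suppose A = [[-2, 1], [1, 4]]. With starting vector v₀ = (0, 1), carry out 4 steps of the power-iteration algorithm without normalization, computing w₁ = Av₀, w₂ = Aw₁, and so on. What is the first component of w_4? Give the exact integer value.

44

w1 = Av₀ = ((-2)·0 + 1·1; 1·0 + 4·1) = (1, 4)
w2 = Aw1 = ((-2)·1 + 1·4; 1·1 + 4·4) = (2, 17)
w3 = Aw2 = (13, 70)
w4 = Aw3 = (44, 293)
The requested component of w4 is 44.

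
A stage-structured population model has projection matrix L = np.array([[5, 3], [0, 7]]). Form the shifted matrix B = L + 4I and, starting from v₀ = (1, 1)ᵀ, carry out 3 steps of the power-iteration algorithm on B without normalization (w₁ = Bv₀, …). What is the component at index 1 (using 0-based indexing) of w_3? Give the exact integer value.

B = L + 4I has rows (9, 3); (0, 11)
w1 = Bv₀ = (12, 11)
w2 = Bw1 = (141, 121)
w3 = Bw2 = (1632, 1331)
Requested component of w3: 1331

1331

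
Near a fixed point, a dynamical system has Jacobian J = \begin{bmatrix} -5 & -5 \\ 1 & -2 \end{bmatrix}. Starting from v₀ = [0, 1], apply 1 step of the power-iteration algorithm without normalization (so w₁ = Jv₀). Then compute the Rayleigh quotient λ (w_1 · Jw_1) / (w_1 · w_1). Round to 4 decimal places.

w1 = Jv₀ = (-5, -2)
Jw1 = (35, -1)
w1·Jw1 = (-5)·35 + (-2)·(-1) = -173; w1·w1 = (-5)·(-5) + (-2)·(-2) = 29
λ ≈ -173/29 = -5.9655

-5.9655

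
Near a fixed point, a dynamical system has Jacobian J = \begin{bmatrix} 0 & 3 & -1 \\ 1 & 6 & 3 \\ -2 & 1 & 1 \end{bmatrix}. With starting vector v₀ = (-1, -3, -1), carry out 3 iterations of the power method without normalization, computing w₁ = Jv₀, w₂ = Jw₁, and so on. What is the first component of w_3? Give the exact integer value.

-430

w1 = Jv₀ = (0·(-1) + 3·(-3) + (-1)·(-1); 1·(-1) + 6·(-3) + 3·(-1); (-2)·(-1) + 1·(-3) + 1·(-1)) = (-8, -22, -2)
w2 = Jw1 = (0·(-8) + 3·(-22) + (-1)·(-2); 1·(-8) + 6·(-22) + 3·(-2); (-2)·(-8) + 1·(-22) + 1·(-2)) = (-64, -146, -8)
w3 = Jw2 = (-430, -964, -26)
The requested component of w3 is -430.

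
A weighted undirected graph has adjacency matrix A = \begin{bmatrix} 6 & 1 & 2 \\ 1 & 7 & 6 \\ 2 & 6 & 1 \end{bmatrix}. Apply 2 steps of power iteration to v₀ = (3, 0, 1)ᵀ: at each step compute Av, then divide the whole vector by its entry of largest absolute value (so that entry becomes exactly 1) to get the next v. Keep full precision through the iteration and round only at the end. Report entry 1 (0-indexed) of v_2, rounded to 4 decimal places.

0.8741

Av0 = (20.00000, 9.00000, 7.00000); divide by 20.00000 → v1 = (1.00000, 0.45000, 0.35000)
Av1 = (7.15000, 6.25000, 5.05000); divide by 7.15000 → v2 = (1.00000, 0.87413, 0.70629)
Requested entry of v2: 125/143 = 0.8741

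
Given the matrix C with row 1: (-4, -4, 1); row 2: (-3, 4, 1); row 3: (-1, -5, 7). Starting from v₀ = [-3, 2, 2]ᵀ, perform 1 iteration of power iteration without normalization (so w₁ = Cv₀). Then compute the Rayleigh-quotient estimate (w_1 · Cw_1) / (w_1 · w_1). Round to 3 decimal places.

w1 = Cv₀ = (6, 19, 7)
Cw1 = (-93, 65, -52)
w1·Cw1 = 6·(-93) + 19·65 + 7·(-52) = 313; w1·w1 = 6·6 + 19·19 + 7·7 = 446
λ ≈ 313/446 = 0.702

0.702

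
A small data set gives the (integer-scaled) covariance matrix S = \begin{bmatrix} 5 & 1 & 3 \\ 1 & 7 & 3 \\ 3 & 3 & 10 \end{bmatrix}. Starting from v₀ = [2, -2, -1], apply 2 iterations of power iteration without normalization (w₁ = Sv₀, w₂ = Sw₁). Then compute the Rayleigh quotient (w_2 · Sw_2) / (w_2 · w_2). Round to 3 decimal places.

λ ≈ 12.032

w1 = Sv₀ = (5·2 + 1·(-2) + 3·(-1); 1·2 + 7·(-2) + 3·(-1); 3·2 + 3·(-2) + 10·(-1)) = (5, -15, -10)
w2 = Sw1 = (5·5 + 1·(-15) + 3·(-10); 1·5 + 7·(-15) + 3·(-10); 3·5 + 3·(-15) + 10·(-10)) = (-20, -130, -130)
Sw2 = (-620, -1320, -1750)
w2·Sw2 = (-20)·(-620) + (-130)·(-1320) + (-130)·(-1750) = 411500; w2·w2 = (-20)·(-20) + (-130)·(-130) + (-130)·(-130) = 34200
λ ≈ 411500/34200 = 12.032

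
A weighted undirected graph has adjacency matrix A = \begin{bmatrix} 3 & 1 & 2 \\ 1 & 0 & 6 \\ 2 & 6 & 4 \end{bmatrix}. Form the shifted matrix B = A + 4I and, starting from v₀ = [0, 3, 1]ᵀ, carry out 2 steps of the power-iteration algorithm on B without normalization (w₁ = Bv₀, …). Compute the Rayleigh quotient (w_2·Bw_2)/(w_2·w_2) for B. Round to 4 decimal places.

13.0654

B = A + 4I has rows (7, 1, 2); (1, 4, 6); (2, 6, 8)
w1 = Bv₀ = (7·0 + 1·3 + 2·1; 1·0 + 4·3 + 6·1; 2·0 + 6·3 + 8·1) = (5, 18, 26)
w2 = Bw1 = (7·5 + 1·18 + 2·26; 1·5 + 4·18 + 6·26; 2·5 + 6·18 + 8·26) = (105, 233, 326)
Bw2 = (1620, 2993, 4216)
w2·Bw2 = 2241885; w2·w2 = 171590; μ ≈ 2241885/171590 = 13.0654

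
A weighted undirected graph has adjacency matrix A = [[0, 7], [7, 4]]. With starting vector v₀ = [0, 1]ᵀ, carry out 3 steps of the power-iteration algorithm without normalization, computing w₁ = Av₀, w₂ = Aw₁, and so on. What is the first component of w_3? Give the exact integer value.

455

w1 = Av₀ = (0·0 + 7·1; 7·0 + 4·1) = (7, 4)
w2 = Aw1 = (0·7 + 7·4; 7·7 + 4·4) = (28, 65)
w3 = Aw2 = (455, 456)
The requested component of w3 is 455.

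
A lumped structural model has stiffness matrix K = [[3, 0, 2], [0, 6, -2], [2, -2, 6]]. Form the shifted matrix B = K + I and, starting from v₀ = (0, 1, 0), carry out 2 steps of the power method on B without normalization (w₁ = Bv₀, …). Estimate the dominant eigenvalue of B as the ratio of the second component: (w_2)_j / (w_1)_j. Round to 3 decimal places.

μ ≈ 7.571

B = K + I has rows (4, 0, 2); (0, 7, -2); (2, -2, 7)
w1 = Bv₀ = (4·0 + 0·1 + 2·0; 0·0 + 7·1 + (-2)·0; 2·0 + (-2)·1 + 7·0) = (0, 7, -2)
w2 = Bw1 = (4·0 + 0·7 + 2·(-2); 0·0 + 7·7 + (-2)·(-2); 2·0 + (-2)·7 + 7·(-2)) = (-4, 53, -28)
Ratio: 53/7 = 7.571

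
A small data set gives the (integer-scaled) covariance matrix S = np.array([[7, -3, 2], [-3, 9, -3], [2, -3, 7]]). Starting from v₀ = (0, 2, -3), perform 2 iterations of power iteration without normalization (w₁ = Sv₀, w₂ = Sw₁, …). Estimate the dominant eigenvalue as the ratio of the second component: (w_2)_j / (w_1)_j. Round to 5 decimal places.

λ ≈ 13.33333

w1 = Sv₀ = (-12, 27, -27)
w2 = Sw1 = (-219, 360, -294)
Ratio at component: 360 / 27 = 13.33333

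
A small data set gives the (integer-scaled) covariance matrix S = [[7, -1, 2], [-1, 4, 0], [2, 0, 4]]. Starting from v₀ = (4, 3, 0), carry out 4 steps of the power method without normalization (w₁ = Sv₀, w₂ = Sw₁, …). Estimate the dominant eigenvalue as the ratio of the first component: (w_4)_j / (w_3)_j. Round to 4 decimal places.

w1 = Sv₀ = (25, 8, 8)
w2 = Sw1 = (183, 7, 82)
w3 = Sw2 = (1438, -155, 694)
w4 = Sw3 = (11609, -2058, 5652)
Ratio at component: 11609 / 1438 = 8.0730

λ ≈ 8.0730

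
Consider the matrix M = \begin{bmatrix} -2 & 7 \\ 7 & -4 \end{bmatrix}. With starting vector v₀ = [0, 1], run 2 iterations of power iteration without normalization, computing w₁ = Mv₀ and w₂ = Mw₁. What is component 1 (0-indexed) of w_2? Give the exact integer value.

w1 = Mv₀ = ((-2)·0 + 7·1; 7·0 + (-4)·1) = (7, -4)
w2 = Mw1 = ((-2)·7 + 7·(-4); 7·7 + (-4)·(-4)) = (-42, 65)
The requested component of w2 is 65.

65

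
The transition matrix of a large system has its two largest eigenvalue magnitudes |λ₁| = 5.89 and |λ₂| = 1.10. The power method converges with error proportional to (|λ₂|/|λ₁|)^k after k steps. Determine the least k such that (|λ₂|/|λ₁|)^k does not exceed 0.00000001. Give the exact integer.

11

|λ₂/λ₁| = 1.10/5.89 = 0.18676
Need k ≥ ln(0.00000001) / ln(0.18676) = -18.4207 / -1.6779 ≈ 10.978
Smallest integer k satisfying the bound: 11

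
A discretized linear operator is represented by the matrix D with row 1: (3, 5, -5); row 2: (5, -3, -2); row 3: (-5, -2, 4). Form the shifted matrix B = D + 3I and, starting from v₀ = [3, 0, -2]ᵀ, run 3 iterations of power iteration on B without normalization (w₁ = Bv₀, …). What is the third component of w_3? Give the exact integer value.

-5103

B = D + 3I has rows (6, 5, -5); (5, 0, -2); (-5, -2, 7)
w1 = Bv₀ = (6·3 + 5·0 + (-5)·(-2); 5·3 + 0·0 + (-2)·(-2); (-5)·3 + (-2)·0 + 7·(-2)) = (28, 19, -29)
w2 = Bw1 = (6·28 + 5·19 + (-5)·(-29); 5·28 + 0·19 + (-2)·(-29); (-5)·28 + (-2)·19 + 7·(-29)) = (408, 198, -381)
w3 = Bw2 = (5343, 2802, -5103)
Requested component of w3: -5103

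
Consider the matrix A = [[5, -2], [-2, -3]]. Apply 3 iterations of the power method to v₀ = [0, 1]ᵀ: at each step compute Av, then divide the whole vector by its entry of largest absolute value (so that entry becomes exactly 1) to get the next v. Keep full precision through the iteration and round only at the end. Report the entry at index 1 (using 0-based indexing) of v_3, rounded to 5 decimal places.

Av0 = (-2.000000, -3.000000); divide by -3.000000 → v1 = (0.666667, 1.000000)
Av1 = (1.333333, -4.333333); divide by -4.333333 → v2 = (-0.307692, 1.000000)
Av2 = (-3.538462, -2.384615); divide by -3.538462 → v3 = (1.000000, 0.673913)
Requested entry of v3: -31/-46 = 0.67391

0.67391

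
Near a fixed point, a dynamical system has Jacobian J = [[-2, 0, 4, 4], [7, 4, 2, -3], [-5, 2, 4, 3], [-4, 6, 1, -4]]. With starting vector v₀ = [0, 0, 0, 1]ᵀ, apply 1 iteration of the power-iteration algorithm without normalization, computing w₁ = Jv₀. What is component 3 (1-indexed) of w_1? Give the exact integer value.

3

w1 = Jv₀ = (4, -3, 3, -4)
The requested component of w1 is 3.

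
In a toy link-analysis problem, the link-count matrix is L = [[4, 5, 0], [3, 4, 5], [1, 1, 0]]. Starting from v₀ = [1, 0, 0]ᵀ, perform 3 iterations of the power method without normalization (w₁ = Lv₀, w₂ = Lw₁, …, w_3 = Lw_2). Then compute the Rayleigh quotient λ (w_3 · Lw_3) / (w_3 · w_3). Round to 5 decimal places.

λ ≈ 8.53640

w1 = Lv₀ = (4, 3, 1)
w2 = Lw1 = (31, 29, 7)
w3 = Lw2 = (269, 244, 60)
Lw3 = (2296, 2083, 513)
w3·Lw3 = 269·2296 + 244·2083 + 60·513 = 1156656; w3·w3 = 269·269 + 244·244 + 60·60 = 135497
λ ≈ 1156656/135497 = 8.53640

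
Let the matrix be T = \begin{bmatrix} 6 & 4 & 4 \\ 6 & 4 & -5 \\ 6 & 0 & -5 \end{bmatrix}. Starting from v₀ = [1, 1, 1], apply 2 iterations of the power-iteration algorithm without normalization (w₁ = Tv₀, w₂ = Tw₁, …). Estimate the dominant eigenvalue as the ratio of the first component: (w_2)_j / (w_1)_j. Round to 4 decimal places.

7.7143

w1 = Tv₀ = (14, 5, 1)
w2 = Tw1 = (108, 99, 79)
Ratio at component: 108 / 14 = 7.7143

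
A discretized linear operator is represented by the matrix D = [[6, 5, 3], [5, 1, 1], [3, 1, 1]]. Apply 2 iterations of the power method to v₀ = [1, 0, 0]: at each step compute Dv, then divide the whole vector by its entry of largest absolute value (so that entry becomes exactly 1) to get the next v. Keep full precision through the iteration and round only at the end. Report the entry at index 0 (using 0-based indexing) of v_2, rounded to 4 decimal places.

1.0000

Dv0 = (6.00000, 5.00000, 3.00000); divide by 6.00000 → v1 = (1.00000, 0.83333, 0.50000)
Dv1 = (11.66667, 6.33333, 4.33333); divide by 11.66667 → v2 = (1.00000, 0.54286, 0.37143)
Requested entry of v2: 70/70 = 1.0000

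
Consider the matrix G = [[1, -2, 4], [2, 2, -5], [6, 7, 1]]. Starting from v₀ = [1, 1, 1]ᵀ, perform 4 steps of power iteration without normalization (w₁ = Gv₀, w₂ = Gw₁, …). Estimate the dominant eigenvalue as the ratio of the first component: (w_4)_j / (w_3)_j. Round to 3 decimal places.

w1 = Gv₀ = (1·1 + (-2)·1 + 4·1; 2·1 + 2·1 + (-5)·1; 6·1 + 7·1 + 1·1) = (3, -1, 14)
w2 = Gw1 = (1·3 + (-2)·(-1) + 4·14; 2·3 + 2·(-1) + (-5)·14; 6·3 + 7·(-1) + 1·14) = (61, -66, 25)
w3 = Gw2 = (293, -135, -71)
w4 = Gw3 = (279, 671, 742)
Ratio at component: 279 / 293 = 0.952

0.952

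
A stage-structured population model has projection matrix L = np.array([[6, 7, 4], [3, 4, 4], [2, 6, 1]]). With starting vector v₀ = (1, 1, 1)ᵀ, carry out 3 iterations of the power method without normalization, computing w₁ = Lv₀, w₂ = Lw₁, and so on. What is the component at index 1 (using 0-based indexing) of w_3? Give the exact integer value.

1605

w1 = Lv₀ = (6·1 + 7·1 + 4·1; 3·1 + 4·1 + 4·1; 2·1 + 6·1 + 1·1) = (17, 11, 9)
w2 = Lw1 = (6·17 + 7·11 + 4·9; 3·17 + 4·11 + 4·9; 2·17 + 6·11 + 1·9) = (215, 131, 109)
w3 = Lw2 = (2643, 1605, 1325)
The requested component of w3 is 1605.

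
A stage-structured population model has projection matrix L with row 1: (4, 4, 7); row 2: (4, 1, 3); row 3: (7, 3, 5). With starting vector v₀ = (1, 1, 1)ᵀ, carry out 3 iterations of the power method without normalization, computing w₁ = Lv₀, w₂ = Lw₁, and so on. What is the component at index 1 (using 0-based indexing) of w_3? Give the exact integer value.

w1 = Lv₀ = (4·1 + 4·1 + 7·1; 4·1 + 1·1 + 3·1; 7·1 + 3·1 + 5·1) = (15, 8, 15)
w2 = Lw1 = (4·15 + 4·8 + 7·15; 4·15 + 1·8 + 3·15; 7·15 + 3·8 + 5·15) = (197, 113, 204)
w3 = Lw2 = (2668, 1513, 2738)
The requested component of w3 is 1513.

1513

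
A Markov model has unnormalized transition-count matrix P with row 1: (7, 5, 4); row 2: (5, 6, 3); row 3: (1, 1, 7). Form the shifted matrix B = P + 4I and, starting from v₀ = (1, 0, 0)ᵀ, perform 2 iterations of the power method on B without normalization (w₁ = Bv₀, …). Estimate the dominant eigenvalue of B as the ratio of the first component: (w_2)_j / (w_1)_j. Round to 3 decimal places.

B = P + 4I has rows (11, 5, 4); (5, 10, 3); (1, 1, 11)
w1 = Bv₀ = (11·1 + 5·0 + 4·0; 5·1 + 10·0 + 3·0; 1·1 + 1·0 + 11·0) = (11, 5, 1)
w2 = Bw1 = (11·11 + 5·5 + 4·1; 5·11 + 10·5 + 3·1; 1·11 + 1·5 + 11·1) = (150, 108, 27)
Ratio: 150/11 = 13.636

13.636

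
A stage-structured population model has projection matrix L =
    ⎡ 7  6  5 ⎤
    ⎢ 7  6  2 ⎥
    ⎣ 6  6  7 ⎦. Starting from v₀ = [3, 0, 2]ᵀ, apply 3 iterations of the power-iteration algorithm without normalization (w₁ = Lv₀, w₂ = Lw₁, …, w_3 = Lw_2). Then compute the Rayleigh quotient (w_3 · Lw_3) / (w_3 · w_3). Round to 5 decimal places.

w1 = Lv₀ = (7·3 + 6·0 + 5·2; 7·3 + 6·0 + 2·2; 6·3 + 6·0 + 7·2) = (31, 25, 32)
w2 = Lw1 = (7·31 + 6·25 + 5·32; 7·31 + 6·25 + 2·32; 6·31 + 6·25 + 7·32) = (527, 431, 560)
w3 = Lw2 = (9075, 7395, 9668)
Lw3 = (156235, 127231, 166496)
w3·Lw3 = 9075·156235 + 7395·127231 + 9668·166496 = 3968389198; w3·w3 = 9075·9075 + 7395·7395 + 9668·9668 = 230511874
λ ≈ 3968389198/230511874 = 17.21555

λ ≈ 17.21555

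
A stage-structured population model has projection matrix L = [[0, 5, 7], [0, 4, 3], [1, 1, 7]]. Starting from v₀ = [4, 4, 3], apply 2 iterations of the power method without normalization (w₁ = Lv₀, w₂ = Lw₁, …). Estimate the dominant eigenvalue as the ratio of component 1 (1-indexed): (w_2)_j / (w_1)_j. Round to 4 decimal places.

λ ≈ 8.0000

w1 = Lv₀ = (41, 25, 29)
w2 = Lw1 = (328, 187, 269)
Ratio at component: 328 / 41 = 8.0000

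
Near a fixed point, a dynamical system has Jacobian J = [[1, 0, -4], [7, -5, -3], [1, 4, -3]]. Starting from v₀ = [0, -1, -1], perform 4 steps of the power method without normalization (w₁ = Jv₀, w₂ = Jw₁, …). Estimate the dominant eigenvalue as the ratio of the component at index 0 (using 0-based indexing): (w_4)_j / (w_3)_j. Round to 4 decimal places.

λ ≈ -2.9189

w1 = Jv₀ = (4, 8, -1)
w2 = Jw1 = (8, -9, 39)
w3 = Jw2 = (-148, -16, -145)
w4 = Jw3 = (432, -521, 223)
Ratio at component: 432 / -148 = -2.9189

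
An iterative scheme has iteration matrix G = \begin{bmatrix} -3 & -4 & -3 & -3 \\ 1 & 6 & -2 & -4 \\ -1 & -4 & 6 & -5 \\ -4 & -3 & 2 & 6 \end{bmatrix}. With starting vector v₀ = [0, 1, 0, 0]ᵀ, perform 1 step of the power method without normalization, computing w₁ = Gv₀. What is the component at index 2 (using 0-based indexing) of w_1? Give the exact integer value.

w1 = Gv₀ = (-4, 6, -4, -3)
The requested component of w1 is -4.

-4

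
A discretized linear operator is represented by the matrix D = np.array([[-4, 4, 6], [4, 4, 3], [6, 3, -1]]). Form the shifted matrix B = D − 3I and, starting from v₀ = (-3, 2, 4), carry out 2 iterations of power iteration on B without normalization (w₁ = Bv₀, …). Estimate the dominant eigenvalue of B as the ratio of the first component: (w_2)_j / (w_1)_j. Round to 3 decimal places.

B = D − 3I has rows (-7, 4, 6); (4, 1, 3); (6, 3, -4)
w1 = Bv₀ = (53, 2, -28)
w2 = Bw1 = (-531, 130, 436)
Ratio: -531/53 = -10.019

-10.019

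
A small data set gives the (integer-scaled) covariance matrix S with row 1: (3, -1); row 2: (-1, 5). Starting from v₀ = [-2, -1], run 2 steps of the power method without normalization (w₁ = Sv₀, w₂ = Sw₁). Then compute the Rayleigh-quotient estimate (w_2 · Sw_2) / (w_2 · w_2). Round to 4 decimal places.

λ ≈ 2.8361

w1 = Sv₀ = (3·(-2) + (-1)·(-1); (-1)·(-2) + 5·(-1)) = (-5, -3)
w2 = Sw1 = (3·(-5) + (-1)·(-3); (-1)·(-5) + 5·(-3)) = (-12, -10)
Sw2 = (-26, -38)
w2·Sw2 = (-12)·(-26) + (-10)·(-38) = 692; w2·w2 = (-12)·(-12) + (-10)·(-10) = 244
λ ≈ 692/244 = 2.8361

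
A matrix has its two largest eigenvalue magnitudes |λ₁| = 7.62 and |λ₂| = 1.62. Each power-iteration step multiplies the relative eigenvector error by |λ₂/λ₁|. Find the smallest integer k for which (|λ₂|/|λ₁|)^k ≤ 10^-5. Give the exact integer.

8

|λ₂/λ₁| = 1.62/7.62 = 0.21260
Need k ≥ ln(10^-5) / ln(0.21260) = -11.5129 / -1.5484 ≈ 7.436
Smallest integer k satisfying the bound: 8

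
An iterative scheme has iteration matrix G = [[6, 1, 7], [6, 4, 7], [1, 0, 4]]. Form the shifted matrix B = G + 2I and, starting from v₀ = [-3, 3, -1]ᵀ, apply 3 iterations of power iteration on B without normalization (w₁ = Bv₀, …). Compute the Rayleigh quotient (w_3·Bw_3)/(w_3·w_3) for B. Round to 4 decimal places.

11.6824

B = G + 2I has rows (8, 1, 7); (6, 6, 7); (1, 0, 6)
w1 = Bv₀ = (8·(-3) + 1·3 + 7·(-1); 6·(-3) + 6·3 + 7·(-1); 1·(-3) + 0·3 + 6·(-1)) = (-28, -7, -9)
w2 = Bw1 = (8·(-28) + 1·(-7) + 7·(-9); 6·(-28) + 6·(-7) + 7·(-9); 1·(-28) + 0·(-7) + 6·(-9)) = (-294, -273, -82)
w3 = Bw2 = (-3199, -3976, -786)
Bw3 = (-35070, -48552, -7915)
w3·Bw3 = 311452872; w3·w3 = 26659973; μ ≈ 311452872/26659973 = 11.6824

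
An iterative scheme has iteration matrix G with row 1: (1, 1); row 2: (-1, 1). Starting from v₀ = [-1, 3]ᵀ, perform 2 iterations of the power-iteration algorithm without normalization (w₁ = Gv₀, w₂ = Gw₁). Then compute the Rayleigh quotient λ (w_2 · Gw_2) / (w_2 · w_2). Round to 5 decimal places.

w1 = Gv₀ = (1·(-1) + 1·3; (-1)·(-1) + 1·3) = (2, 4)
w2 = Gw1 = (1·2 + 1·4; (-1)·2 + 1·4) = (6, 2)
Gw2 = (8, -4)
w2·Gw2 = 6·8 + 2·(-4) = 40; w2·w2 = 6·6 + 2·2 = 40
λ ≈ 40/40 = 1.00000

1.00000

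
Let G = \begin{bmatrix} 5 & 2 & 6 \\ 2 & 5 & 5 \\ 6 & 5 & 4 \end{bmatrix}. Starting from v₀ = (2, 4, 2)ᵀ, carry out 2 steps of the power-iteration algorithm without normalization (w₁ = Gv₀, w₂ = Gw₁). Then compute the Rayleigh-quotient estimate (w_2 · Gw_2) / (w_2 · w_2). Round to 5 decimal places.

13.43605

w1 = Gv₀ = (30, 34, 40)
w2 = Gw1 = (458, 430, 510)
Gw2 = (6210, 5616, 6938)
w2·Gw2 = 458·6210 + 430·5616 + 510·6938 = 8797440; w2·w2 = 458·458 + 430·430 + 510·510 = 654764
λ ≈ 8797440/654764 = 13.43605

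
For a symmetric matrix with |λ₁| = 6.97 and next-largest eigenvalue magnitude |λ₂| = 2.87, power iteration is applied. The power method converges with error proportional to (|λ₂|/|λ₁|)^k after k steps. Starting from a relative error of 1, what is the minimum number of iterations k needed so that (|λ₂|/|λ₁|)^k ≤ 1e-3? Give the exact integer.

8

|λ₂/λ₁| = 2.87/6.97 = 0.41176
Need k ≥ ln(1e-3) / ln(0.41176) = -6.9078 / -0.8873 ≈ 7.785
Smallest integer k satisfying the bound: 8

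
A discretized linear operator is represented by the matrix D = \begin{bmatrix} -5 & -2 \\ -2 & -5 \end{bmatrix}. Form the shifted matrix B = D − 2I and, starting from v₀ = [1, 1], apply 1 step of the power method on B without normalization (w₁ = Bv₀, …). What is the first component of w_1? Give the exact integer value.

B = D − 2I has rows (-7, -2); (-2, -7)
w1 = Bv₀ = (-9, -9)
Requested component of w1: -9

-9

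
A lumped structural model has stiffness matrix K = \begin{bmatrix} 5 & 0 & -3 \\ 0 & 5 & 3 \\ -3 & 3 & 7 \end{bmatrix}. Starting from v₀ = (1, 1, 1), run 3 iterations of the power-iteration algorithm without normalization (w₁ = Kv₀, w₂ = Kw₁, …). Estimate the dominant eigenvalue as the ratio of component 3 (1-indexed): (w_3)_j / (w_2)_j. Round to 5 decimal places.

w1 = Kv₀ = (2, 8, 7)
w2 = Kw1 = (-11, 61, 67)
w3 = Kw2 = (-256, 506, 685)
Ratio at component: 685 / 67 = 10.22388

10.22388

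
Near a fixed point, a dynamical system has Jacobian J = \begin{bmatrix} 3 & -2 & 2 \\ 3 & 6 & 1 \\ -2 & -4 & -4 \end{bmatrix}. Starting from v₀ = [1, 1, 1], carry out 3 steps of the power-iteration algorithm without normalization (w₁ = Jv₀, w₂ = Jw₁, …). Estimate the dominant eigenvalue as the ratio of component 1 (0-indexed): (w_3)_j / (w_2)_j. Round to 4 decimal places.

λ ≈ 4.3220

w1 = Jv₀ = (3·1 + (-2)·1 + 2·1; 3·1 + 6·1 + 1·1; (-2)·1 + (-4)·1 + (-4)·1) = (3, 10, -10)
w2 = Jw1 = (3·3 + (-2)·10 + 2·(-10); 3·3 + 6·10 + 1·(-10); (-2)·3 + (-4)·10 + (-4)·(-10)) = (-31, 59, -6)
w3 = Jw2 = (-223, 255, -150)
Ratio at component: 255 / 59 = 4.3220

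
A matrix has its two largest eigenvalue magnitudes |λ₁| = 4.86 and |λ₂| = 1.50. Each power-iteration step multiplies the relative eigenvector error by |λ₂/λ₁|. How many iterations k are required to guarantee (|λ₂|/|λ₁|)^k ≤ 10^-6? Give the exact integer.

|λ₂/λ₁| = 1.50/4.86 = 0.30864
Need k ≥ ln(10^-6) / ln(0.30864) = -13.8155 / -1.1756 ≈ 11.752
Smallest integer k satisfying the bound: 12

12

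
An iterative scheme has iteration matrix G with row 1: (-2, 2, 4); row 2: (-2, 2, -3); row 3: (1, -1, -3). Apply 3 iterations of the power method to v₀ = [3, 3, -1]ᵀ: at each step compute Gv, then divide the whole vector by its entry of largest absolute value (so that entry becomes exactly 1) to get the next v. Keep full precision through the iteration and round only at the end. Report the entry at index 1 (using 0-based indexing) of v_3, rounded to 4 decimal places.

-0.0566

Gv0 = (-4.00000, 3.00000, 3.00000); divide by -4.00000 → v1 = (1.00000, -0.75000, -0.75000)
Gv1 = (-6.50000, -1.25000, 4.00000); divide by -6.50000 → v2 = (1.00000, 0.19231, -0.61538)
Gv2 = (-4.07692, 0.23077, 2.65385); divide by -4.07692 → v3 = (1.00000, -0.05660, -0.65094)
Requested entry of v3: 6/-106 = -0.0566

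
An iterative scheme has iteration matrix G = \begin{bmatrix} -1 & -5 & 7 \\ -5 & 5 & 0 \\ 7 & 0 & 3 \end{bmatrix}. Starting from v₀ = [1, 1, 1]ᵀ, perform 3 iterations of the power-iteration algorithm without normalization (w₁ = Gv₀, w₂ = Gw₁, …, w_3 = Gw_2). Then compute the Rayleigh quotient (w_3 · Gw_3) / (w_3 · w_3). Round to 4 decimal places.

w1 = Gv₀ = (1, 0, 10)
w2 = Gw1 = (69, -5, 37)
w3 = Gw2 = (215, -370, 594)
Gw3 = (5793, -2925, 3287)
w3·Gw3 = 215·5793 + (-370)·(-2925) + 594·3287 = 4280223; w3·w3 = 215·215 + (-370)·(-370) + 594·594 = 535961
λ ≈ 4280223/535961 = 7.9861

λ ≈ 7.9861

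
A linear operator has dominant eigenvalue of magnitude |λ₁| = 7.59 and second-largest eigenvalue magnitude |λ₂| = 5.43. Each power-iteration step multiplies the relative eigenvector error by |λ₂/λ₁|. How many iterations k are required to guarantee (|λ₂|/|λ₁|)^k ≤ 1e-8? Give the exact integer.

56

|λ₂/λ₁| = 5.43/7.59 = 0.71542
Need k ≥ ln(1e-8) / ln(0.71542) = -18.4207 / -0.3349 ≈ 55.005
Smallest integer k satisfying the bound: 56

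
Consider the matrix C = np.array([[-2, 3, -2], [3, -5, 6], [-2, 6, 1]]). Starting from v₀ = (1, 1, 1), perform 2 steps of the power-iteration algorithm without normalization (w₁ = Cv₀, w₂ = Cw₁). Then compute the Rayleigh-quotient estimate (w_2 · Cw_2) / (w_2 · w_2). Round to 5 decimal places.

w1 = Cv₀ = ((-2)·1 + 3·1 + (-2)·1; 3·1 + (-5)·1 + 6·1; (-2)·1 + 6·1 + 1·1) = (-1, 4, 5)
w2 = Cw1 = ((-2)·(-1) + 3·4 + (-2)·5; 3·(-1) + (-5)·4 + 6·5; (-2)·(-1) + 6·4 + 1·5) = (4, 7, 31)
Cw2 = (-49, 163, 65)
w2·Cw2 = 4·(-49) + 7·163 + 31·65 = 2960; w2·w2 = 4·4 + 7·7 + 31·31 = 1026
λ ≈ 2960/1026 = 2.88499

2.88499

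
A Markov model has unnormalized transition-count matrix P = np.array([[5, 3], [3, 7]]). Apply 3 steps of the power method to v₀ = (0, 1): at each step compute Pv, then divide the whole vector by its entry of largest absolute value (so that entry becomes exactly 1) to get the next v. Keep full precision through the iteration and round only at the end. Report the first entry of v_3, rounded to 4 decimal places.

0.6887

Pv0 = (3.00000, 7.00000); divide by 7.00000 → v1 = (0.42857, 1.00000)
Pv1 = (5.14286, 8.28571); divide by 8.28571 → v2 = (0.62069, 1.00000)
Pv2 = (6.10345, 8.86207); divide by 8.86207 → v3 = (0.68872, 1.00000)
Requested entry of v3: 354/514 = 0.6887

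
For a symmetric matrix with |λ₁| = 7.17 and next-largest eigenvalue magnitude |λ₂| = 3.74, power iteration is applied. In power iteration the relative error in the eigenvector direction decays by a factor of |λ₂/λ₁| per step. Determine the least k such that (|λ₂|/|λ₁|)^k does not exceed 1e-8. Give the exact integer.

|λ₂/λ₁| = 3.74/7.17 = 0.52162
Need k ≥ ln(1e-8) / ln(0.52162) = -18.4207 / -0.6508 ≈ 28.304
Smallest integer k satisfying the bound: 29

29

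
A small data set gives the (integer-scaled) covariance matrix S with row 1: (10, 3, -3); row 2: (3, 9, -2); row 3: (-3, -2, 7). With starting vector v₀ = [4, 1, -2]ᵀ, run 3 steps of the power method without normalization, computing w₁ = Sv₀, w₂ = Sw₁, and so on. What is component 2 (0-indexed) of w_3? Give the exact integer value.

w1 = Sv₀ = (10·4 + 3·1 + (-3)·(-2); 3·4 + 9·1 + (-2)·(-2); (-3)·4 + (-2)·1 + 7·(-2)) = (49, 25, -28)
w2 = Sw1 = (10·49 + 3·25 + (-3)·(-28); 3·49 + 9·25 + (-2)·(-28); (-3)·49 + (-2)·25 + 7·(-28)) = (649, 428, -393)
w3 = Sw2 = (8953, 6585, -5554)
The requested component of w3 is -5554.

-5554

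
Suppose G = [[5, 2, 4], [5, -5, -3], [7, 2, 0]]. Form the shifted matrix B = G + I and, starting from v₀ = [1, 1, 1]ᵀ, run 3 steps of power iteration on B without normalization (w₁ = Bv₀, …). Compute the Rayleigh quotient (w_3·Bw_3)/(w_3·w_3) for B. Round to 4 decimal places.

B = G + I has rows (6, 2, 4); (5, -4, -3); (7, 2, 1)
w1 = Bv₀ = (6·1 + 2·1 + 4·1; 5·1 + (-4)·1 + (-3)·1; 7·1 + 2·1 + 1·1) = (12, -2, 10)
w2 = Bw1 = (6·12 + 2·(-2) + 4·10; 5·12 + (-4)·(-2) + (-3)·10; 7·12 + 2·(-2) + 1·10) = (108, 38, 90)
w3 = Bw2 = (1084, 118, 922)
Bw3 = (10428, 2182, 8746)
w3·Bw3 = 19625240; w3·w3 = 2039064; μ ≈ 19625240/2039064 = 9.6246

9.6246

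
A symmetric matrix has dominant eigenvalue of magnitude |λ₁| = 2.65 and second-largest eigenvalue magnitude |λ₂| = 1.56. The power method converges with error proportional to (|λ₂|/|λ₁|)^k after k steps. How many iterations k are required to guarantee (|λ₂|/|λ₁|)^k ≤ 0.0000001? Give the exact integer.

31

|λ₂/λ₁| = 1.56/2.65 = 0.58868
Need k ≥ ln(0.0000001) / ln(0.58868) = -16.1181 / -0.5299 ≈ 30.419
Smallest integer k satisfying the bound: 31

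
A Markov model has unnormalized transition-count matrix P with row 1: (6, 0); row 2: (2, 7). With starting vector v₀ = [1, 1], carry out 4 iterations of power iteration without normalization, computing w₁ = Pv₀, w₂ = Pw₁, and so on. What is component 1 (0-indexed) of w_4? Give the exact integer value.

w1 = Pv₀ = (6, 9)
w2 = Pw1 = (36, 75)
w3 = Pw2 = (216, 597)
w4 = Pw3 = (1296, 4611)
The requested component of w4 is 4611.

4611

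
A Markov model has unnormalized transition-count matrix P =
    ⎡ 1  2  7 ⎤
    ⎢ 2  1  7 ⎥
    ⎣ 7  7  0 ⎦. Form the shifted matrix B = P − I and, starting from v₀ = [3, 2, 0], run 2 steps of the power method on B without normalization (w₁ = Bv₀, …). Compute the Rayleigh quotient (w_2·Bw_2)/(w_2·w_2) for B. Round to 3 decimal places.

μ ≈ 3.875

B = P − I has rows (0, 2, 7); (2, 0, 7); (7, 7, -1)
w1 = Bv₀ = (4, 6, 35)
w2 = Bw1 = (257, 253, 35)
Bw2 = (751, 759, 3535)
w2·Bw2 = 508759; w2·w2 = 131283; μ ≈ 508759/131283 = 3.875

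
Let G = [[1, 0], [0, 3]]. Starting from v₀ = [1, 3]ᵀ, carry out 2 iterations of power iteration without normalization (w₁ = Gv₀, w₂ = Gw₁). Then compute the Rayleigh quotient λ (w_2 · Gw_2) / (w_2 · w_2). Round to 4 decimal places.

λ ≈ 2.9973

w1 = Gv₀ = (1·1 + 0·3; 0·1 + 3·3) = (1, 9)
w2 = Gw1 = (1·1 + 0·9; 0·1 + 3·9) = (1, 27)
Gw2 = (1, 81)
w2·Gw2 = 1·1 + 27·81 = 2188; w2·w2 = 1·1 + 27·27 = 730
λ ≈ 2188/730 = 2.9973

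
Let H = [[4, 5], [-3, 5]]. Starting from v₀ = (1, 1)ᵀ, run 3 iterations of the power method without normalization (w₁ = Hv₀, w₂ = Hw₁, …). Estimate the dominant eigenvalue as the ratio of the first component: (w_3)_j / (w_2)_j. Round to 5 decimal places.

w1 = Hv₀ = (4·1 + 5·1; (-3)·1 + 5·1) = (9, 2)
w2 = Hw1 = (4·9 + 5·2; (-3)·9 + 5·2) = (46, -17)
w3 = Hw2 = (99, -223)
Ratio at component: 99 / 46 = 2.15217

2.15217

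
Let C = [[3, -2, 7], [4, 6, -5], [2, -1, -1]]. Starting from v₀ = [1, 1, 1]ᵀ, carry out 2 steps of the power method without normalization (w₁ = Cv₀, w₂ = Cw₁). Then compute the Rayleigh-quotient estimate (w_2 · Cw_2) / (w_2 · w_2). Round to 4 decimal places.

5.4220

w1 = Cv₀ = (8, 5, 0)
w2 = Cw1 = (14, 62, 11)
Cw2 = (-5, 373, -45)
w2·Cw2 = 14·(-5) + 62·373 + 11·(-45) = 22561; w2·w2 = 14·14 + 62·62 + 11·11 = 4161
λ ≈ 22561/4161 = 5.4220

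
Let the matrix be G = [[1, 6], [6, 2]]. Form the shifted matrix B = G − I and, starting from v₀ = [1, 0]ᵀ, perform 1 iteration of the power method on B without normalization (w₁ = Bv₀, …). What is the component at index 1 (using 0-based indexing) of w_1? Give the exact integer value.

6

B = G − I has rows (0, 6); (6, 1)
w1 = Bv₀ = (0, 6)
Requested component of w1: 6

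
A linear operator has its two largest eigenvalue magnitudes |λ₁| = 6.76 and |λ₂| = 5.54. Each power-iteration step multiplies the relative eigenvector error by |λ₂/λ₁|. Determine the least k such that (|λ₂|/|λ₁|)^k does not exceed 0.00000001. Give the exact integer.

93

|λ₂/λ₁| = 5.54/6.76 = 0.81953
Need k ≥ ln(0.00000001) / ln(0.81953) = -18.4207 / -0.1990 ≈ 92.553
Smallest integer k satisfying the bound: 93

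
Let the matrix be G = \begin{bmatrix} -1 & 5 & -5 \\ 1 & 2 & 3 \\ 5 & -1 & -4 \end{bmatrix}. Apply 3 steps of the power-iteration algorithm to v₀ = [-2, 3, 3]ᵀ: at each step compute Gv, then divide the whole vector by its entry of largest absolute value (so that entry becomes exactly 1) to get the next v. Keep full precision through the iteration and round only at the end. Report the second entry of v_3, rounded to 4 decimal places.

-0.4240

Gv0 = (2.00000, 13.00000, -25.00000); divide by -25.00000 → v1 = (-0.08000, -0.52000, 1.00000)
Gv1 = (-7.52000, 1.88000, -3.88000); divide by -7.52000 → v2 = (1.00000, -0.25000, 0.51596)
Gv2 = (-4.82979, 2.04787, 3.18617); divide by -4.82979 → v3 = (1.00000, -0.42401, -0.65969)
Requested entry of v3: 385/-908 = -0.4240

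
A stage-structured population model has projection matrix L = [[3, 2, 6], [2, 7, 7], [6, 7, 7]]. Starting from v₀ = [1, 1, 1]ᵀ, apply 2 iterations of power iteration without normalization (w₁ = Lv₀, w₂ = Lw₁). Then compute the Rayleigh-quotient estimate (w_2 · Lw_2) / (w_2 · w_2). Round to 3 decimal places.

w1 = Lv₀ = (11, 16, 20)
w2 = Lw1 = (185, 274, 318)
Lw2 = (3011, 4514, 5254)
w2·Lw2 = 185·3011 + 274·4514 + 318·5254 = 3464643; w2·w2 = 185·185 + 274·274 + 318·318 = 210425
λ ≈ 3464643/210425 = 16.465

λ ≈ 16.465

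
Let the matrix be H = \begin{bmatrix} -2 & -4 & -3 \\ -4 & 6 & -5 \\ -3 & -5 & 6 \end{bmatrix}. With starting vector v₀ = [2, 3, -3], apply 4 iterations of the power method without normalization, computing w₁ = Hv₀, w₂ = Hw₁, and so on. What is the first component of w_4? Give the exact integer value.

-2178

w1 = Hv₀ = (-7, 25, -39)
w2 = Hw1 = (31, 373, -338)
w3 = Hw2 = (-540, 3804, -3986)
w4 = Hw3 = (-2178, 44914, -41316)
The requested component of w4 is -2178.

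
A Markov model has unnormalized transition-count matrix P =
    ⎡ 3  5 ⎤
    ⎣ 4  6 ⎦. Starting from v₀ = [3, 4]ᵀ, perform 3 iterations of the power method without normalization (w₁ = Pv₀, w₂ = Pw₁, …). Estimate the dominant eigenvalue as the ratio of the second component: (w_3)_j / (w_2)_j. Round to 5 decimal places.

w1 = Pv₀ = (3·3 + 5·4; 4·3 + 6·4) = (29, 36)
w2 = Pw1 = (3·29 + 5·36; 4·29 + 6·36) = (267, 332)
w3 = Pw2 = (2461, 3060)
Ratio at component: 3060 / 332 = 9.21687

9.21687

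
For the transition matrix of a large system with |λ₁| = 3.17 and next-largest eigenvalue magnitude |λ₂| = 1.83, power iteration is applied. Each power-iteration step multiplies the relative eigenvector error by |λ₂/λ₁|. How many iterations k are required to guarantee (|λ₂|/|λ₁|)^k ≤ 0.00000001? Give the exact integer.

34

|λ₂/λ₁| = 1.83/3.17 = 0.57729
Need k ≥ ln(0.00000001) / ln(0.57729) = -18.4207 / -0.5494 ≈ 33.528
Smallest integer k satisfying the bound: 34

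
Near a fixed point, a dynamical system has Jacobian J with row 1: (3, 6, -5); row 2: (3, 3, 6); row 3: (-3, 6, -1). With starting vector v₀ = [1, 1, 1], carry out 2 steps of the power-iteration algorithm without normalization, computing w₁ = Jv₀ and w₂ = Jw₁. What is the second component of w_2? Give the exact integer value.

60

w1 = Jv₀ = (4, 12, 2)
w2 = Jw1 = (74, 60, 58)
The requested component of w2 is 60.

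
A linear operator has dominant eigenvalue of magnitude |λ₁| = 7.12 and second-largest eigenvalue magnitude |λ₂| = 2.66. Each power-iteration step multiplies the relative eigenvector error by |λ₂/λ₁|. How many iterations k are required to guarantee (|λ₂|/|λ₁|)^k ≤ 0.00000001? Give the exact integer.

19

|λ₂/λ₁| = 2.66/7.12 = 0.37360
Need k ≥ ln(0.00000001) / ln(0.37360) = -18.4207 / -0.9846 ≈ 18.709
Smallest integer k satisfying the bound: 19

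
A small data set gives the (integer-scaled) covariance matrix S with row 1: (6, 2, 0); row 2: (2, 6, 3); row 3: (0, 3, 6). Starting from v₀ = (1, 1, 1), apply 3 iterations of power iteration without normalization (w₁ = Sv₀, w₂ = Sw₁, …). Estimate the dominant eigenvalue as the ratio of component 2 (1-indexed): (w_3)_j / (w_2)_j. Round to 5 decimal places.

w1 = Sv₀ = (6·1 + 2·1 + 0·1; 2·1 + 6·1 + 3·1; 0·1 + 3·1 + 6·1) = (8, 11, 9)
w2 = Sw1 = (6·8 + 2·11 + 0·9; 2·8 + 6·11 + 3·9; 0·8 + 3·11 + 6·9) = (70, 109, 87)
w3 = Sw2 = (638, 1055, 849)
Ratio at component: 1055 / 109 = 9.67890

9.67890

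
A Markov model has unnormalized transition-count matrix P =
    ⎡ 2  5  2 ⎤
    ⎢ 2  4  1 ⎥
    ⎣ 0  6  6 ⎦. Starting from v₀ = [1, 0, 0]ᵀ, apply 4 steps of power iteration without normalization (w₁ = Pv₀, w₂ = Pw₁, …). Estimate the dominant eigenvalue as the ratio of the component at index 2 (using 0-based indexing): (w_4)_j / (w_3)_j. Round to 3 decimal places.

λ ≈ 9.667

w1 = Pv₀ = (2·1 + 5·0 + 2·0; 2·1 + 4·0 + 1·0; 0·1 + 6·0 + 6·0) = (2, 2, 0)
w2 = Pw1 = (2·2 + 5·2 + 2·0; 2·2 + 4·2 + 1·0; 0·2 + 6·2 + 6·0) = (14, 12, 12)
w3 = Pw2 = (112, 88, 144)
w4 = Pw3 = (952, 720, 1392)
Ratio at component: 1392 / 144 = 9.667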